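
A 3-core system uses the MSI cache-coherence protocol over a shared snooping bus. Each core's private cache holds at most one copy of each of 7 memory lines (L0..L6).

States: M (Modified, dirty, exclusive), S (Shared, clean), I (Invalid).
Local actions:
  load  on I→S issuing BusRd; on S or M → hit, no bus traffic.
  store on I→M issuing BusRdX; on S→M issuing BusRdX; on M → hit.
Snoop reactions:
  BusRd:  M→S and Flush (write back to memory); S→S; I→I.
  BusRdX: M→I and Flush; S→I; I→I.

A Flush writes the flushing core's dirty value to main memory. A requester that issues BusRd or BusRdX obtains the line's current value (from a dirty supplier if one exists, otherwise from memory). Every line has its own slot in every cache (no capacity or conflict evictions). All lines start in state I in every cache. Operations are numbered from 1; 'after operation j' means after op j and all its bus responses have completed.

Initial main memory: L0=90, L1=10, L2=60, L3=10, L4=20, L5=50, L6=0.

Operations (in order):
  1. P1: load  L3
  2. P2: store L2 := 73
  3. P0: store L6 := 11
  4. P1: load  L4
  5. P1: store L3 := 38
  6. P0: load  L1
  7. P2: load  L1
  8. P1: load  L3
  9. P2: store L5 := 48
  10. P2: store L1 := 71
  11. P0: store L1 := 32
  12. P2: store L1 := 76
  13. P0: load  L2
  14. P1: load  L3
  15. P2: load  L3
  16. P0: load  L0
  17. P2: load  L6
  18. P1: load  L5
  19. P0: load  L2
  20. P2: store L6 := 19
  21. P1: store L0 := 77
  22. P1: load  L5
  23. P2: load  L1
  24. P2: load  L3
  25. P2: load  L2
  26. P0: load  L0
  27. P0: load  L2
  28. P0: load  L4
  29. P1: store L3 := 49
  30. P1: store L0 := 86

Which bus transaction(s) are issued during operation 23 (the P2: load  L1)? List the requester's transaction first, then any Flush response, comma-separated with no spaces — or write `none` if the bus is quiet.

bus = none

[1] P1: load  L3 | P0:I, P1:S(10), P2:I | bus: BusRd
[2] P2: store L2 := 73 | P0:I, P1:I, P2:M(73) | bus: BusRdX
[3] P0: store L6 := 11 | P0:M(11), P1:I, P2:I | bus: BusRdX
[4] P1: load  L4 | P0:I, P1:S(20), P2:I | bus: BusRd
[5] P1: store L3 := 38 | P0:I, P1:M(38), P2:I | bus: BusRdX
[6] P0: load  L1 | P0:S(10), P1:I, P2:I | bus: BusRd
[7] P2: load  L1 | P0:S(10), P1:I, P2:S(10) | bus: BusRd
[8] P1: load  L3 | P0:I, P1:M(38), P2:I | bus: none
[9] P2: store L5 := 48 | P0:I, P1:I, P2:M(48) | bus: BusRdX
[10] P2: store L1 := 71 | P0:I, P1:I, P2:M(71) | bus: BusRdX
[11] P0: store L1 := 32 | P0:M(32), P1:I, P2:I | bus: BusRdX,Flush
[12] P2: store L1 := 76 | P0:I, P1:I, P2:M(76) | bus: BusRdX,Flush
[13] P0: load  L2 | P0:S(73), P1:I, P2:S(73) | bus: BusRd,Flush
[14] P1: load  L3 | P0:I, P1:M(38), P2:I | bus: none
[15] P2: load  L3 | P0:I, P1:S(38), P2:S(38) | bus: BusRd,Flush
[16] P0: load  L0 | P0:S(90), P1:I, P2:I | bus: BusRd
[17] P2: load  L6 | P0:S(11), P1:I, P2:S(11) | bus: BusRd,Flush
[18] P1: load  L5 | P0:I, P1:S(48), P2:S(48) | bus: BusRd,Flush
[19] P0: load  L2 | P0:S(73), P1:I, P2:S(73) | bus: none
[20] P2: store L6 := 19 | P0:I, P1:I, P2:M(19) | bus: BusRdX
[21] P1: store L0 := 77 | P0:I, P1:M(77), P2:I | bus: BusRdX
[22] P1: load  L5 | P0:I, P1:S(48), P2:S(48) | bus: none
[23] P2: load  L1 | P0:I, P1:I, P2:M(76) | bus: none
[24] P2: load  L3 | P0:I, P1:S(38), P2:S(38) | bus: none
[25] P2: load  L2 | P0:S(73), P1:I, P2:S(73) | bus: none
[26] P0: load  L0 | P0:S(77), P1:S(77), P2:I | bus: BusRd,Flush
[27] P0: load  L2 | P0:S(73), P1:I, P2:S(73) | bus: none
[28] P0: load  L4 | P0:S(20), P1:S(20), P2:I | bus: BusRd
[29] P1: store L3 := 49 | P0:I, P1:M(49), P2:I | bus: BusRdX
[30] P1: store L0 := 86 | P0:I, P1:M(86), P2:I | bus: BusRdX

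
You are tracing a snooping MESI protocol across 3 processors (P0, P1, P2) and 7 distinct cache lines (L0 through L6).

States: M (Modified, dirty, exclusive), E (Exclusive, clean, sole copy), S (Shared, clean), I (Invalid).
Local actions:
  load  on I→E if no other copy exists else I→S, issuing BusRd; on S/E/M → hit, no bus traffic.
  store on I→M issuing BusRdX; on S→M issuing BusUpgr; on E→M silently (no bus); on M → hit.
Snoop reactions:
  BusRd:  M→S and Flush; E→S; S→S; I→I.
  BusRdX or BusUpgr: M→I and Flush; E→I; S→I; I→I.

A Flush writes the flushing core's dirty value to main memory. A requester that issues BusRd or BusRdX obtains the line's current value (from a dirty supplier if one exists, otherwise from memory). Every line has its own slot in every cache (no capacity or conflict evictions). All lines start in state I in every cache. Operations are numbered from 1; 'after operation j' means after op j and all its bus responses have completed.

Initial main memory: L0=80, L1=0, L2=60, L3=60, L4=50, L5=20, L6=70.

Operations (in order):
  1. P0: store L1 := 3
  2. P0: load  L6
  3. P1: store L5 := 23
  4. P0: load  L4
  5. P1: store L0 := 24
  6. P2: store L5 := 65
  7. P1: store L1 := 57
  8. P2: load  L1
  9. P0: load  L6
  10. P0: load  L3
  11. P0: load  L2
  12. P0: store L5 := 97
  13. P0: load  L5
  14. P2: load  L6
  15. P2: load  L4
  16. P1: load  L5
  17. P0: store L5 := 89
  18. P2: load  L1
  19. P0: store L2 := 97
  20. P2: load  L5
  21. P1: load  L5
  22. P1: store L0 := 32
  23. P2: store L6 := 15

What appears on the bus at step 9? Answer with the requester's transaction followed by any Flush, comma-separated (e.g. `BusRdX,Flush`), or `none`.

bus = none

1. P0: store L1 := 3  bus=[BusRdX]  L1: P0=M P1=I P2=I  mem[L1]=0
2. P0: load  L6  bus=[BusRd]  L6: P0=E P1=I P2=I  mem[L6]=70
3. P1: store L5 := 23  bus=[BusRdX]  L5: P0=I P1=M P2=I  mem[L5]=20
4. P0: load  L4  bus=[BusRd]  L4: P0=E P1=I P2=I  mem[L4]=50
5. P1: store L0 := 24  bus=[BusRdX]  L0: P0=I P1=M P2=I  mem[L0]=80
6. P2: store L5 := 65  bus=[BusRdX,Flush]  L5: P0=I P1=I P2=M  mem[L5]=23
7. P1: store L1 := 57  bus=[BusRdX,Flush]  L1: P0=I P1=M P2=I  mem[L1]=3
8. P2: load  L1  bus=[BusRd,Flush]  L1: P0=I P1=S P2=S  mem[L1]=57
9. P0: load  L6  bus=[-]  L6: P0=E P1=I P2=I  mem[L6]=70
10. P0: load  L3  bus=[BusRd]  L3: P0=E P1=I P2=I  mem[L3]=60
11. P0: load  L2  bus=[BusRd]  L2: P0=E P1=I P2=I  mem[L2]=60
12. P0: store L5 := 97  bus=[BusRdX,Flush]  L5: P0=M P1=I P2=I  mem[L5]=65
13. P0: load  L5  bus=[-]  L5: P0=M P1=I P2=I  mem[L5]=65
14. P2: load  L6  bus=[BusRd]  L6: P0=S P1=I P2=S  mem[L6]=70
15. P2: load  L4  bus=[BusRd]  L4: P0=S P1=I P2=S  mem[L4]=50
16. P1: load  L5  bus=[BusRd,Flush]  L5: P0=S P1=S P2=I  mem[L5]=97
17. P0: store L5 := 89  bus=[BusUpgr]  L5: P0=M P1=I P2=I  mem[L5]=97
18. P2: load  L1  bus=[-]  L1: P0=I P1=S P2=S  mem[L1]=57
19. P0: store L2 := 97  bus=[-]  L2: P0=M P1=I P2=I  mem[L2]=60
20. P2: load  L5  bus=[BusRd,Flush]  L5: P0=S P1=I P2=S  mem[L5]=89
21. P1: load  L5  bus=[BusRd]  L5: P0=S P1=S P2=S  mem[L5]=89
22. P1: store L0 := 32  bus=[-]  L0: P0=I P1=M P2=I  mem[L0]=80
23. P2: store L6 := 15  bus=[BusUpgr]  L6: P0=I P1=I P2=M  mem[L6]=70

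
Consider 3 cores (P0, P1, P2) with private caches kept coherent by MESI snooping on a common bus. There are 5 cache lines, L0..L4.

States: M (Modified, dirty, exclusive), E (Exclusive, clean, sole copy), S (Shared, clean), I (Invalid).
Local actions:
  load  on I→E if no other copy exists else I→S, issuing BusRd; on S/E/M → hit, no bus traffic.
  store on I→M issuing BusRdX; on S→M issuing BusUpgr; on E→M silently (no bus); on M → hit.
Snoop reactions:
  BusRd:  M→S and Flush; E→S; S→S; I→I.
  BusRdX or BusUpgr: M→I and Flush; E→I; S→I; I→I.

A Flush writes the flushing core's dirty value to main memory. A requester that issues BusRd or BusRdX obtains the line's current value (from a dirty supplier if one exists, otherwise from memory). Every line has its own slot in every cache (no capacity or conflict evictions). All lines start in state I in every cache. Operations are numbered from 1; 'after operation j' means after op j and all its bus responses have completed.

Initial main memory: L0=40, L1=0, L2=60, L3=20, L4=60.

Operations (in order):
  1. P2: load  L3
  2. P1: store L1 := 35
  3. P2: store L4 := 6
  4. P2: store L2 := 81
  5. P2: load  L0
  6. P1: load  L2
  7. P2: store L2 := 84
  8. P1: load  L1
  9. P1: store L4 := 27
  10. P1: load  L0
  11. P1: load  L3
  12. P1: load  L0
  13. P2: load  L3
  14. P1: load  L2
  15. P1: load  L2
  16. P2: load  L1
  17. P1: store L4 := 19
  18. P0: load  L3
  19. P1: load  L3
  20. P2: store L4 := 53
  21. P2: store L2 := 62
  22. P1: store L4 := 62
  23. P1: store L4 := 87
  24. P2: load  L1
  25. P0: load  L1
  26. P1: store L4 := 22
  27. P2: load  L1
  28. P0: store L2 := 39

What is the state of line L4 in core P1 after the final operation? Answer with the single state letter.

1. P2: load  L3  bus=[BusRd]  L3: P0=I P1=I P2=E  mem[L3]=20
2. P1: store L1 := 35  bus=[BusRdX]  L1: P0=I P1=M P2=I  mem[L1]=0
3. P2: store L4 := 6  bus=[BusRdX]  L4: P0=I P1=I P2=M  mem[L4]=60
4. P2: store L2 := 81  bus=[BusRdX]  L2: P0=I P1=I P2=M  mem[L2]=60
5. P2: load  L0  bus=[BusRd]  L0: P0=I P1=I P2=E  mem[L0]=40
6. P1: load  L2  bus=[BusRd,Flush]  L2: P0=I P1=S P2=S  mem[L2]=81
7. P2: store L2 := 84  bus=[BusUpgr]  L2: P0=I P1=I P2=M  mem[L2]=81
8. P1: load  L1  bus=[-]  L1: P0=I P1=M P2=I  mem[L1]=0
9. P1: store L4 := 27  bus=[BusRdX,Flush]  L4: P0=I P1=M P2=I  mem[L4]=6
10. P1: load  L0  bus=[BusRd]  L0: P0=I P1=S P2=S  mem[L0]=40
11. P1: load  L3  bus=[BusRd]  L3: P0=I P1=S P2=S  mem[L3]=20
12. P1: load  L0  bus=[-]  L0: P0=I P1=S P2=S  mem[L0]=40
13. P2: load  L3  bus=[-]  L3: P0=I P1=S P2=S  mem[L3]=20
14. P1: load  L2  bus=[BusRd,Flush]  L2: P0=I P1=S P2=S  mem[L2]=84
15. P1: load  L2  bus=[-]  L2: P0=I P1=S P2=S  mem[L2]=84
16. P2: load  L1  bus=[BusRd,Flush]  L1: P0=I P1=S P2=S  mem[L1]=35
17. P1: store L4 := 19  bus=[-]  L4: P0=I P1=M P2=I  mem[L4]=6
18. P0: load  L3  bus=[BusRd]  L3: P0=S P1=S P2=S  mem[L3]=20
19. P1: load  L3  bus=[-]  L3: P0=S P1=S P2=S  mem[L3]=20
20. P2: store L4 := 53  bus=[BusRdX,Flush]  L4: P0=I P1=I P2=M  mem[L4]=19
21. P2: store L2 := 62  bus=[BusUpgr]  L2: P0=I P1=I P2=M  mem[L2]=84
22. P1: store L4 := 62  bus=[BusRdX,Flush]  L4: P0=I P1=M P2=I  mem[L4]=53
23. P1: store L4 := 87  bus=[-]  L4: P0=I P1=M P2=I  mem[L4]=53
24. P2: load  L1  bus=[-]  L1: P0=I P1=S P2=S  mem[L1]=35
25. P0: load  L1  bus=[BusRd]  L1: P0=S P1=S P2=S  mem[L1]=35
26. P1: store L4 := 22  bus=[-]  L4: P0=I P1=M P2=I  mem[L4]=53
27. P2: load  L1  bus=[-]  L1: P0=S P1=S P2=S  mem[L1]=35
28. P0: store L2 := 39  bus=[BusRdX,Flush]  L2: P0=M P1=I P2=I  mem[L2]=62

state = M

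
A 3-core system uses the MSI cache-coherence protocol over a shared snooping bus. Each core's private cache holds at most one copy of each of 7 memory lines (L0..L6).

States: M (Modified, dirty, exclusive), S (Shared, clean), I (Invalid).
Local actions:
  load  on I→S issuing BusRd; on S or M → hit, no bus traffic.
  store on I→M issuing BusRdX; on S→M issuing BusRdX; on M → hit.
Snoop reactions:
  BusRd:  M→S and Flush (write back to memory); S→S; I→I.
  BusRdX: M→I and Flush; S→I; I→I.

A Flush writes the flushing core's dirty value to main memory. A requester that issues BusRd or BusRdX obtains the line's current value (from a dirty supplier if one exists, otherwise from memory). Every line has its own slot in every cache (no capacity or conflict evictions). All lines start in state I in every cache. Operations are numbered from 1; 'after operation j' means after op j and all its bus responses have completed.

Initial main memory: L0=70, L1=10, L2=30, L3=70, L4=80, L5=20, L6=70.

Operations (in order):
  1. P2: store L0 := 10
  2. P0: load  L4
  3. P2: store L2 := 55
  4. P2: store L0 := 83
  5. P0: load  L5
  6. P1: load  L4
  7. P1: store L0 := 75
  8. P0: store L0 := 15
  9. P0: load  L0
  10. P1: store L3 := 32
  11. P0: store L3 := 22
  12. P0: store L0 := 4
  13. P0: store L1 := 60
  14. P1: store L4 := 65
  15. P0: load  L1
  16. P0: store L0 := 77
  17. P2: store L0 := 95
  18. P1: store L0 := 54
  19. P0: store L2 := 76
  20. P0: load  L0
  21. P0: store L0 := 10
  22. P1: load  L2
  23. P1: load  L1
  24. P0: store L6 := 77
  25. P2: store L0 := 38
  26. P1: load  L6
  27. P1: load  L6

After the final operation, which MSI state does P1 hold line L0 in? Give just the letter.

step 1: P2: store L0 := 10  ⟶  IIM  (L0)  txn=BusRdX  M[L0]=70
step 2: P0: load  L4  ⟶  SII  (L4)  txn=BusRd  M[L4]=80
step 3: P2: store L2 := 55  ⟶  IIM  (L2)  txn=BusRdX  M[L2]=30
step 4: P2: store L0 := 83  ⟶  IIM  (L0)  txn=∅  M[L0]=70
step 5: P0: load  L5  ⟶  SII  (L5)  txn=BusRd  M[L5]=20
step 6: P1: load  L4  ⟶  SSI  (L4)  txn=BusRd  M[L4]=80
step 7: P1: store L0 := 75  ⟶  IMI  (L0)  txn=BusRdX+Flush  M[L0]=83
step 8: P0: store L0 := 15  ⟶  MII  (L0)  txn=BusRdX+Flush  M[L0]=75
step 9: P0: load  L0  ⟶  MII  (L0)  txn=∅  M[L0]=75
step 10: P1: store L3 := 32  ⟶  IMI  (L3)  txn=BusRdX  M[L3]=70
step 11: P0: store L3 := 22  ⟶  MII  (L3)  txn=BusRdX+Flush  M[L3]=32
step 12: P0: store L0 := 4  ⟶  MII  (L0)  txn=∅  M[L0]=75
step 13: P0: store L1 := 60  ⟶  MII  (L1)  txn=BusRdX  M[L1]=10
step 14: P1: store L4 := 65  ⟶  IMI  (L4)  txn=BusRdX  M[L4]=80
step 15: P0: load  L1  ⟶  MII  (L1)  txn=∅  M[L1]=10
step 16: P0: store L0 := 77  ⟶  MII  (L0)  txn=∅  M[L0]=75
step 17: P2: store L0 := 95  ⟶  IIM  (L0)  txn=BusRdX+Flush  M[L0]=77
step 18: P1: store L0 := 54  ⟶  IMI  (L0)  txn=BusRdX+Flush  M[L0]=95
step 19: P0: store L2 := 76  ⟶  MII  (L2)  txn=BusRdX+Flush  M[L2]=55
step 20: P0: load  L0  ⟶  SSI  (L0)  txn=BusRd+Flush  M[L0]=54
step 21: P0: store L0 := 10  ⟶  MII  (L0)  txn=BusRdX  M[L0]=54
step 22: P1: load  L2  ⟶  SSI  (L2)  txn=BusRd+Flush  M[L2]=76
step 23: P1: load  L1  ⟶  SSI  (L1)  txn=BusRd+Flush  M[L1]=60
step 24: P0: store L6 := 77  ⟶  MII  (L6)  txn=BusRdX  M[L6]=70
step 25: P2: store L0 := 38  ⟶  IIM  (L0)  txn=BusRdX+Flush  M[L0]=10
step 26: P1: load  L6  ⟶  SSI  (L6)  txn=BusRd+Flush  M[L6]=77
step 27: P1: load  L6  ⟶  SSI  (L6)  txn=∅  M[L6]=77

state = I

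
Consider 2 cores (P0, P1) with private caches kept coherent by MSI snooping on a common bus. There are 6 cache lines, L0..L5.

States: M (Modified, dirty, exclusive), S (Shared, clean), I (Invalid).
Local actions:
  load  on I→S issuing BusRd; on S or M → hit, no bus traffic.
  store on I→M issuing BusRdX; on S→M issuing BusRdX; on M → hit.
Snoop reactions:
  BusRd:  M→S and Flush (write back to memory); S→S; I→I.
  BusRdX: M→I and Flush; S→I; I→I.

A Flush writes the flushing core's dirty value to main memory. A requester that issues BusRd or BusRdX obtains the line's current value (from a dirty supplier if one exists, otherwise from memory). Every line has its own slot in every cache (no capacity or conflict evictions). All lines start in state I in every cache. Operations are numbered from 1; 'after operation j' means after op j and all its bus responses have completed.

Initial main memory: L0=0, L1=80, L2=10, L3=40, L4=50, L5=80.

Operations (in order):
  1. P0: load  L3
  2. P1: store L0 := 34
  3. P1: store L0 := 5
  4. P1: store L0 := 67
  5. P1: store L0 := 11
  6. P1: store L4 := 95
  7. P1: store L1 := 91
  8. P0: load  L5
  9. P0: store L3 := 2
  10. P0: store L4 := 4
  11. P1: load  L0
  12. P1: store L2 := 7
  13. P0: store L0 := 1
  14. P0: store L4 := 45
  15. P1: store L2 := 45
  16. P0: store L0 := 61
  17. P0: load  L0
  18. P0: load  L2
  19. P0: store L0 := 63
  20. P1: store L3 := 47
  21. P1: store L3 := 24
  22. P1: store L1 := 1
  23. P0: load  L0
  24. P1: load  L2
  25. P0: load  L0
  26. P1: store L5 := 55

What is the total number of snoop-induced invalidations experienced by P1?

invalidations = 2

step 1: P0: load  L3  ⟶  SI  (L3)  txn=BusRd  M[L3]=40
step 2: P1: store L0 := 34  ⟶  IM  (L0)  txn=BusRdX  M[L0]=0
step 3: P1: store L0 := 5  ⟶  IM  (L0)  txn=∅  M[L0]=0
step 4: P1: store L0 := 67  ⟶  IM  (L0)  txn=∅  M[L0]=0
step 5: P1: store L0 := 11  ⟶  IM  (L0)  txn=∅  M[L0]=0
step 6: P1: store L4 := 95  ⟶  IM  (L4)  txn=BusRdX  M[L4]=50
step 7: P1: store L1 := 91  ⟶  IM  (L1)  txn=BusRdX  M[L1]=80
step 8: P0: load  L5  ⟶  SI  (L5)  txn=BusRd  M[L5]=80
step 9: P0: store L3 := 2  ⟶  MI  (L3)  txn=BusRdX  M[L3]=40
step 10: P0: store L4 := 4  ⟶  MI  (L4)  txn=BusRdX+Flush  M[L4]=95
step 11: P1: load  L0  ⟶  IM  (L0)  txn=∅  M[L0]=0
step 12: P1: store L2 := 7  ⟶  IM  (L2)  txn=BusRdX  M[L2]=10
step 13: P0: store L0 := 1  ⟶  MI  (L0)  txn=BusRdX+Flush  M[L0]=11
step 14: P0: store L4 := 45  ⟶  MI  (L4)  txn=∅  M[L4]=95
step 15: P1: store L2 := 45  ⟶  IM  (L2)  txn=∅  M[L2]=10
step 16: P0: store L0 := 61  ⟶  MI  (L0)  txn=∅  M[L0]=11
step 17: P0: load  L0  ⟶  MI  (L0)  txn=∅  M[L0]=11
step 18: P0: load  L2  ⟶  SS  (L2)  txn=BusRd+Flush  M[L2]=45
step 19: P0: store L0 := 63  ⟶  MI  (L0)  txn=∅  M[L0]=11
step 20: P1: store L3 := 47  ⟶  IM  (L3)  txn=BusRdX+Flush  M[L3]=2
step 21: P1: store L3 := 24  ⟶  IM  (L3)  txn=∅  M[L3]=2
step 22: P1: store L1 := 1  ⟶  IM  (L1)  txn=∅  M[L1]=80
step 23: P0: load  L0  ⟶  MI  (L0)  txn=∅  M[L0]=11
step 24: P1: load  L2  ⟶  SS  (L2)  txn=∅  M[L2]=45
step 25: P0: load  L0  ⟶  MI  (L0)  txn=∅  M[L0]=11
step 26: P1: store L5 := 55  ⟶  IM  (L5)  txn=BusRdX  M[L5]=80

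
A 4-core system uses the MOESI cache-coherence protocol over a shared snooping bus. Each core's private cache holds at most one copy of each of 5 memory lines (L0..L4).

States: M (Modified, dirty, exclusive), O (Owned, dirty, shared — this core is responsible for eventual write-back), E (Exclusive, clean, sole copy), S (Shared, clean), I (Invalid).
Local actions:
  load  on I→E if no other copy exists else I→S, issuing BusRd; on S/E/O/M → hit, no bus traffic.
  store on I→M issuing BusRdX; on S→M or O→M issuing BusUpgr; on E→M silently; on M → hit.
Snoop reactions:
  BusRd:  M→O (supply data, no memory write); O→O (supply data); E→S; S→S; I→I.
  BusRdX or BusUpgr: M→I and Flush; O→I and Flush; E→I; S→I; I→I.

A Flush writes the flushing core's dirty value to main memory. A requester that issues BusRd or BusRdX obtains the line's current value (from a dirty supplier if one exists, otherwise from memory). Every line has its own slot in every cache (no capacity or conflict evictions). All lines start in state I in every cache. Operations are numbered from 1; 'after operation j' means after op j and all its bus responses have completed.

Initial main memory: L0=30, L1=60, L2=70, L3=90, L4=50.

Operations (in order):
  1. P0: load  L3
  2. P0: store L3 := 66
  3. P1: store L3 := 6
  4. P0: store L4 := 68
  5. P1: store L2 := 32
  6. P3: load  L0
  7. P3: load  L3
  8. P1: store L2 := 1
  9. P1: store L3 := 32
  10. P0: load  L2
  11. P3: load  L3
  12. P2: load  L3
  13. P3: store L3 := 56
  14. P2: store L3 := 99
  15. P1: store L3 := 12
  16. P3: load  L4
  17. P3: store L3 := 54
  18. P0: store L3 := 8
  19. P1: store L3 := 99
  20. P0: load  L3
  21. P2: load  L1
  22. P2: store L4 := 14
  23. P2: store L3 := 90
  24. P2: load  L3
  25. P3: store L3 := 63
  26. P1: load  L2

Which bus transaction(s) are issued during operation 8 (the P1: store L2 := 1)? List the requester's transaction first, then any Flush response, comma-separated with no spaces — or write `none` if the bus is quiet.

bus = none

1. P0: load  L3  bus=[BusRd]  L3: P0=E P1=I P2=I P3=I  mem[L3]=90
2. P0: store L3 := 66  bus=[-]  L3: P0=M P1=I P2=I P3=I  mem[L3]=90
3. P1: store L3 := 6  bus=[BusRdX,Flush]  L3: P0=I P1=M P2=I P3=I  mem[L3]=66
4. P0: store L4 := 68  bus=[BusRdX]  L4: P0=M P1=I P2=I P3=I  mem[L4]=50
5. P1: store L2 := 32  bus=[BusRdX]  L2: P0=I P1=M P2=I P3=I  mem[L2]=70
6. P3: load  L0  bus=[BusRd]  L0: P0=I P1=I P2=I P3=E  mem[L0]=30
7. P3: load  L3  bus=[BusRd]  L3: P0=I P1=O P2=I P3=S  mem[L3]=66
8. P1: store L2 := 1  bus=[-]  L2: P0=I P1=M P2=I P3=I  mem[L2]=70
9. P1: store L3 := 32  bus=[BusUpgr]  L3: P0=I P1=M P2=I P3=I  mem[L3]=66
10. P0: load  L2  bus=[BusRd]  L2: P0=S P1=O P2=I P3=I  mem[L2]=70
11. P3: load  L3  bus=[BusRd]  L3: P0=I P1=O P2=I P3=S  mem[L3]=66
12. P2: load  L3  bus=[BusRd]  L3: P0=I P1=O P2=S P3=S  mem[L3]=66
13. P3: store L3 := 56  bus=[BusUpgr,Flush]  L3: P0=I P1=I P2=I P3=M  mem[L3]=32
14. P2: store L3 := 99  bus=[BusRdX,Flush]  L3: P0=I P1=I P2=M P3=I  mem[L3]=56
15. P1: store L3 := 12  bus=[BusRdX,Flush]  L3: P0=I P1=M P2=I P3=I  mem[L3]=99
16. P3: load  L4  bus=[BusRd]  L4: P0=O P1=I P2=I P3=S  mem[L4]=50
17. P3: store L3 := 54  bus=[BusRdX,Flush]  L3: P0=I P1=I P2=I P3=M  mem[L3]=12
18. P0: store L3 := 8  bus=[BusRdX,Flush]  L3: P0=M P1=I P2=I P3=I  mem[L3]=54
19. P1: store L3 := 99  bus=[BusRdX,Flush]  L3: P0=I P1=M P2=I P3=I  mem[L3]=8
20. P0: load  L3  bus=[BusRd]  L3: P0=S P1=O P2=I P3=I  mem[L3]=8
21. P2: load  L1  bus=[BusRd]  L1: P0=I P1=I P2=E P3=I  mem[L1]=60
22. P2: store L4 := 14  bus=[BusRdX,Flush]  L4: P0=I P1=I P2=M P3=I  mem[L4]=68
23. P2: store L3 := 90  bus=[BusRdX,Flush]  L3: P0=I P1=I P2=M P3=I  mem[L3]=99
24. P2: load  L3  bus=[-]  L3: P0=I P1=I P2=M P3=I  mem[L3]=99
25. P3: store L3 := 63  bus=[BusRdX,Flush]  L3: P0=I P1=I P2=I P3=M  mem[L3]=90
26. P1: load  L2  bus=[-]  L2: P0=S P1=O P2=I P3=I  mem[L2]=70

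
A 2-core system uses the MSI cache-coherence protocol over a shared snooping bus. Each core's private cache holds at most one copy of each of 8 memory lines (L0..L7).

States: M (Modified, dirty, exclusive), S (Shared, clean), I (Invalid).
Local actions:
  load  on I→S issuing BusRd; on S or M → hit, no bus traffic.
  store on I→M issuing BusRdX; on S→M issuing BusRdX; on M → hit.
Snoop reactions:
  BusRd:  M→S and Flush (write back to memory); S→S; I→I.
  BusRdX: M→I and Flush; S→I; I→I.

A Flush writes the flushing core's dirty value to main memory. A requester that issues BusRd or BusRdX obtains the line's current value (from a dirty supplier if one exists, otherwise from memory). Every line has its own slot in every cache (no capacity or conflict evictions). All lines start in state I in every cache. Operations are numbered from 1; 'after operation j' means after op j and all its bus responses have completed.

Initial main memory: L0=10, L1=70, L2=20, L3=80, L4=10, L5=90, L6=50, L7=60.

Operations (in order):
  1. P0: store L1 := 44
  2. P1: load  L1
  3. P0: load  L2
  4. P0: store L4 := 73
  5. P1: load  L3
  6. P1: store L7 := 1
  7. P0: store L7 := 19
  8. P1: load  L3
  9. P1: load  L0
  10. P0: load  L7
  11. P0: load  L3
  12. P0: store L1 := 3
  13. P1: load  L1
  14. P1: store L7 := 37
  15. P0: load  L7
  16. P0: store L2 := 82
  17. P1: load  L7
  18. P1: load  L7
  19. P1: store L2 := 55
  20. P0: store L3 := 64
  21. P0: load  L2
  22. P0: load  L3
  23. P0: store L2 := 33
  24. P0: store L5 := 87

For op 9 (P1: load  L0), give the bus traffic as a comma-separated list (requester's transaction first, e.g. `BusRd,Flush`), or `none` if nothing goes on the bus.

[1] P0: store L1 := 44 | P0:M(44), P1:I | bus: BusRdX
[2] P1: load  L1 | P0:S(44), P1:S(44) | bus: BusRd,Flush
[3] P0: load  L2 | P0:S(20), P1:I | bus: BusRd
[4] P0: store L4 := 73 | P0:M(73), P1:I | bus: BusRdX
[5] P1: load  L3 | P0:I, P1:S(80) | bus: BusRd
[6] P1: store L7 := 1 | P0:I, P1:M(1) | bus: BusRdX
[7] P0: store L7 := 19 | P0:M(19), P1:I | bus: BusRdX,Flush
[8] P1: load  L3 | P0:I, P1:S(80) | bus: none
[9] P1: load  L0 | P0:I, P1:S(10) | bus: BusRd
[10] P0: load  L7 | P0:M(19), P1:I | bus: none
[11] P0: load  L3 | P0:S(80), P1:S(80) | bus: BusRd
[12] P0: store L1 := 3 | P0:M(3), P1:I | bus: BusRdX
[13] P1: load  L1 | P0:S(3), P1:S(3) | bus: BusRd,Flush
[14] P1: store L7 := 37 | P0:I, P1:M(37) | bus: BusRdX,Flush
[15] P0: load  L7 | P0:S(37), P1:S(37) | bus: BusRd,Flush
[16] P0: store L2 := 82 | P0:M(82), P1:I | bus: BusRdX
[17] P1: load  L7 | P0:S(37), P1:S(37) | bus: none
[18] P1: load  L7 | P0:S(37), P1:S(37) | bus: none
[19] P1: store L2 := 55 | P0:I, P1:M(55) | bus: BusRdX,Flush
[20] P0: store L3 := 64 | P0:M(64), P1:I | bus: BusRdX
[21] P0: load  L2 | P0:S(55), P1:S(55) | bus: BusRd,Flush
[22] P0: load  L3 | P0:M(64), P1:I | bus: none
[23] P0: store L2 := 33 | P0:M(33), P1:I | bus: BusRdX
[24] P0: store L5 := 87 | P0:M(87), P1:I | bus: BusRdX

bus = BusRd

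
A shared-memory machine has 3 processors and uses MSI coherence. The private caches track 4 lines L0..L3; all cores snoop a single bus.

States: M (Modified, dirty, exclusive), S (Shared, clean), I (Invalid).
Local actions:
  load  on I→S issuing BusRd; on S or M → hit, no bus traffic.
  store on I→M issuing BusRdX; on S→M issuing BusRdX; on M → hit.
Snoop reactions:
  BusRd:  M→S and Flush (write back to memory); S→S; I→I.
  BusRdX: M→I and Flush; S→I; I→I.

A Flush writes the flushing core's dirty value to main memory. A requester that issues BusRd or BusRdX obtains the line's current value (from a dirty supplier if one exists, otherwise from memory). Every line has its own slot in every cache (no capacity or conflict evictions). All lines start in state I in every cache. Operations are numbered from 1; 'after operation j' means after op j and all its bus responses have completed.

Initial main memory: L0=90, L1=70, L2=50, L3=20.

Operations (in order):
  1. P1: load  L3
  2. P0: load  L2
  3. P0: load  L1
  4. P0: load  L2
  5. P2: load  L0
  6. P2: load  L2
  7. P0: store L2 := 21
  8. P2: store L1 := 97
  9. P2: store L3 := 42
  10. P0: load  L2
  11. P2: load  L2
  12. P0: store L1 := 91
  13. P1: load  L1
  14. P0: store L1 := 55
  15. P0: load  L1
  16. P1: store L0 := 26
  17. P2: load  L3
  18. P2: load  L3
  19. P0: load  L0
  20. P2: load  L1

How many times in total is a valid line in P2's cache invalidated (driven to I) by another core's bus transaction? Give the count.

[1] P1: load  L3 | P0:I, P1:S(20), P2:I | bus: BusRd
[2] P0: load  L2 | P0:S(50), P1:I, P2:I | bus: BusRd
[3] P0: load  L1 | P0:S(70), P1:I, P2:I | bus: BusRd
[4] P0: load  L2 | P0:S(50), P1:I, P2:I | bus: none
[5] P2: load  L0 | P0:I, P1:I, P2:S(90) | bus: BusRd
[6] P2: load  L2 | P0:S(50), P1:I, P2:S(50) | bus: BusRd
[7] P0: store L2 := 21 | P0:M(21), P1:I, P2:I | bus: BusRdX
[8] P2: store L1 := 97 | P0:I, P1:I, P2:M(97) | bus: BusRdX
[9] P2: store L3 := 42 | P0:I, P1:I, P2:M(42) | bus: BusRdX
[10] P0: load  L2 | P0:M(21), P1:I, P2:I | bus: none
[11] P2: load  L2 | P0:S(21), P1:I, P2:S(21) | bus: BusRd,Flush
[12] P0: store L1 := 91 | P0:M(91), P1:I, P2:I | bus: BusRdX,Flush
[13] P1: load  L1 | P0:S(91), P1:S(91), P2:I | bus: BusRd,Flush
[14] P0: store L1 := 55 | P0:M(55), P1:I, P2:I | bus: BusRdX
[15] P0: load  L1 | P0:M(55), P1:I, P2:I | bus: none
[16] P1: store L0 := 26 | P0:I, P1:M(26), P2:I | bus: BusRdX
[17] P2: load  L3 | P0:I, P1:I, P2:M(42) | bus: none
[18] P2: load  L3 | P0:I, P1:I, P2:M(42) | bus: none
[19] P0: load  L0 | P0:S(26), P1:S(26), P2:I | bus: BusRd,Flush
[20] P2: load  L1 | P0:S(55), P1:I, P2:S(55) | bus: BusRd,Flush

invalidations = 3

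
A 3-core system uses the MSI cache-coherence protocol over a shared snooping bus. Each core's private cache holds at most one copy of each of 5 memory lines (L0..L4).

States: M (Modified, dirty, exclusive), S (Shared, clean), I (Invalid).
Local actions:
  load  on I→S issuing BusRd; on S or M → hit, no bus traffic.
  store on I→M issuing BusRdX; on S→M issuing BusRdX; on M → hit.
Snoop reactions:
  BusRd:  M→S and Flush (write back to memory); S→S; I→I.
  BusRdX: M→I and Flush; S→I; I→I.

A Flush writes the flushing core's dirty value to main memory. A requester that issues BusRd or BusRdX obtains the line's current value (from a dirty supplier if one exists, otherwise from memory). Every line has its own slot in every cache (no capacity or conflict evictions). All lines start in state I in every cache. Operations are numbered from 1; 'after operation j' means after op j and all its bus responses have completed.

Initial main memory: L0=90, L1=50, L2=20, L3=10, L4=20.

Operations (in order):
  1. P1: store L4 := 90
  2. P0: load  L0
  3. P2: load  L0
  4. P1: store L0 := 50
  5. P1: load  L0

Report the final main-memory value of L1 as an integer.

step 1: P1: store L4 := 90  ⟶  IMI  (L4)  txn=BusRdX  M[L4]=20
step 2: P0: load  L0  ⟶  SII  (L0)  txn=BusRd  M[L0]=90
step 3: P2: load  L0  ⟶  SIS  (L0)  txn=BusRd  M[L0]=90
step 4: P1: store L0 := 50  ⟶  IMI  (L0)  txn=BusRdX  M[L0]=90
step 5: P1: load  L0  ⟶  IMI  (L0)  txn=∅  M[L0]=90

memory[L1] = 50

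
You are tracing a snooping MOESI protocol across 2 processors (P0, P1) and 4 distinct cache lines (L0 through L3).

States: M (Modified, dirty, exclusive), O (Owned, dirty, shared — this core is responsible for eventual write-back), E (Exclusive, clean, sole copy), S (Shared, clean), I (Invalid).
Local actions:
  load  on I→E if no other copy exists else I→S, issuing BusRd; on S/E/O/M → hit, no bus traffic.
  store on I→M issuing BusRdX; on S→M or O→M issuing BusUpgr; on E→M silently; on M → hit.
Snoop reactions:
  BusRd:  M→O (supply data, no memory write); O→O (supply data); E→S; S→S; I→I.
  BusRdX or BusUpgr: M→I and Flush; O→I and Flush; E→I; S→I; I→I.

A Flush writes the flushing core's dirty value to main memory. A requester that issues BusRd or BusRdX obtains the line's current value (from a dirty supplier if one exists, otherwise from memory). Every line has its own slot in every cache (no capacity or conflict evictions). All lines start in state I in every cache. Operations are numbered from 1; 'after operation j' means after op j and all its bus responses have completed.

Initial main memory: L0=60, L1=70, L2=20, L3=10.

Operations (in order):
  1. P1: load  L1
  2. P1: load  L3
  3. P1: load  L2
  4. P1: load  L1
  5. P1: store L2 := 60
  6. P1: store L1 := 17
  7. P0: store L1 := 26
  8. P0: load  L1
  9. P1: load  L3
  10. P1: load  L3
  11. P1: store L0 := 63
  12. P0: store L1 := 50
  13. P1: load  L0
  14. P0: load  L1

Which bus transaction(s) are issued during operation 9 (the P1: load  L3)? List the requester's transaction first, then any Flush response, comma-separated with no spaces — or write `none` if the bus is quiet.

1. P1: load  L1  bus=[BusRd]  L1: P0=I P1=E  mem[L1]=70
2. P1: load  L3  bus=[BusRd]  L3: P0=I P1=E  mem[L3]=10
3. P1: load  L2  bus=[BusRd]  L2: P0=I P1=E  mem[L2]=20
4. P1: load  L1  bus=[-]  L1: P0=I P1=E  mem[L1]=70
5. P1: store L2 := 60  bus=[-]  L2: P0=I P1=M  mem[L2]=20
6. P1: store L1 := 17  bus=[-]  L1: P0=I P1=M  mem[L1]=70
7. P0: store L1 := 26  bus=[BusRdX,Flush]  L1: P0=M P1=I  mem[L1]=17
8. P0: load  L1  bus=[-]  L1: P0=M P1=I  mem[L1]=17
9. P1: load  L3  bus=[-]  L3: P0=I P1=E  mem[L3]=10
10. P1: load  L3  bus=[-]  L3: P0=I P1=E  mem[L3]=10
11. P1: store L0 := 63  bus=[BusRdX]  L0: P0=I P1=M  mem[L0]=60
12. P0: store L1 := 50  bus=[-]  L1: P0=M P1=I  mem[L1]=17
13. P1: load  L0  bus=[-]  L0: P0=I P1=M  mem[L0]=60
14. P0: load  L1  bus=[-]  L1: P0=M P1=I  mem[L1]=17

bus = none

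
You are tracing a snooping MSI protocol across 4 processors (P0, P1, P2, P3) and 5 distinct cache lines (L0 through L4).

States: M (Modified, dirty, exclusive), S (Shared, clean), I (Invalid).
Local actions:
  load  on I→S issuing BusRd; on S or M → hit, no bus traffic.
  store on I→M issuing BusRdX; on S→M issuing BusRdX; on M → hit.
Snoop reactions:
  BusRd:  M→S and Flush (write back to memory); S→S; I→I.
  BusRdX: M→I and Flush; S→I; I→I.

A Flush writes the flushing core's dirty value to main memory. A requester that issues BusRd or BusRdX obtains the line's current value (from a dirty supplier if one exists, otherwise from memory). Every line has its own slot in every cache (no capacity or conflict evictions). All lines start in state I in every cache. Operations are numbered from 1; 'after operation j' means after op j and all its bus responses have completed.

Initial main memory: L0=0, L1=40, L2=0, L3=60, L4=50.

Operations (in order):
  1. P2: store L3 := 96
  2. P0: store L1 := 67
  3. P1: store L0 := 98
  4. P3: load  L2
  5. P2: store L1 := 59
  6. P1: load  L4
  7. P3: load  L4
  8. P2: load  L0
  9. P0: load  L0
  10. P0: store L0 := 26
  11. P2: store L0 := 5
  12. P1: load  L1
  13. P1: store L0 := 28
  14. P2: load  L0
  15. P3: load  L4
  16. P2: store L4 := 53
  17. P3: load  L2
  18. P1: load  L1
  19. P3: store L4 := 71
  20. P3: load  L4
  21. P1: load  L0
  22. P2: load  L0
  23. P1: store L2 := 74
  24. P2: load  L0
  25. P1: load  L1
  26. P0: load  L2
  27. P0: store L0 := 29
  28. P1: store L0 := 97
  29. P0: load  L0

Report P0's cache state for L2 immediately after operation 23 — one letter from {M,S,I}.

  op1 P2: store L3 := 96 → I/I/M/I on L3; bus BusRdX; mem=60
  op2 P0: store L1 := 67 → M/I/I/I on L1; bus BusRdX; mem=40
  op3 P1: store L0 := 98 → I/M/I/I on L0; bus BusRdX; mem=0
  op4 P3: load  L2 → I/I/I/S on L2; bus BusRd; mem=0
  op5 P2: store L1 := 59 → I/I/M/I on L1; bus BusRdX Flush; mem=67
  op6 P1: load  L4 → I/S/I/I on L4; bus BusRd; mem=50
  op7 P3: load  L4 → I/S/I/S on L4; bus BusRd; mem=50
  op8 P2: load  L0 → I/S/S/I on L0; bus BusRd Flush; mem=98
  op9 P0: load  L0 → S/S/S/I on L0; bus BusRd; mem=98
  op10 P0: store L0 := 26 → M/I/I/I on L0; bus BusRdX; mem=98
  op11 P2: store L0 := 5 → I/I/M/I on L0; bus BusRdX Flush; mem=26
  op12 P1: load  L1 → I/S/S/I on L1; bus BusRd Flush; mem=59
  op13 P1: store L0 := 28 → I/M/I/I on L0; bus BusRdX Flush; mem=5
  op14 P2: load  L0 → I/S/S/I on L0; bus BusRd Flush; mem=28
  op15 P3: load  L4 → I/S/I/S on L4; bus (none); mem=50
  op16 P2: store L4 := 53 → I/I/M/I on L4; bus BusRdX; mem=50
  op17 P3: load  L2 → I/I/I/S on L2; bus (none); mem=0
  op18 P1: load  L1 → I/S/S/I on L1; bus (none); mem=59
  op19 P3: store L4 := 71 → I/I/I/M on L4; bus BusRdX Flush; mem=53
  op20 P3: load  L4 → I/I/I/M on L4; bus (none); mem=53
  op21 P1: load  L0 → I/S/S/I on L0; bus (none); mem=28
  op22 P2: load  L0 → I/S/S/I on L0; bus (none); mem=28
  op23 P1: store L2 := 74 → I/M/I/I on L2; bus BusRdX; mem=0
  op24 P2: load  L0 → I/S/S/I on L0; bus (none); mem=28
  op25 P1: load  L1 → I/S/S/I on L1; bus (none); mem=59
  op26 P0: load  L2 → S/S/I/I on L2; bus BusRd Flush; mem=74
  op27 P0: store L0 := 29 → M/I/I/I on L0; bus BusRdX; mem=28
  op28 P1: store L0 := 97 → I/M/I/I on L0; bus BusRdX Flush; mem=29
  op29 P0: load  L0 → S/S/I/I on L0; bus BusRd Flush; mem=97

state = I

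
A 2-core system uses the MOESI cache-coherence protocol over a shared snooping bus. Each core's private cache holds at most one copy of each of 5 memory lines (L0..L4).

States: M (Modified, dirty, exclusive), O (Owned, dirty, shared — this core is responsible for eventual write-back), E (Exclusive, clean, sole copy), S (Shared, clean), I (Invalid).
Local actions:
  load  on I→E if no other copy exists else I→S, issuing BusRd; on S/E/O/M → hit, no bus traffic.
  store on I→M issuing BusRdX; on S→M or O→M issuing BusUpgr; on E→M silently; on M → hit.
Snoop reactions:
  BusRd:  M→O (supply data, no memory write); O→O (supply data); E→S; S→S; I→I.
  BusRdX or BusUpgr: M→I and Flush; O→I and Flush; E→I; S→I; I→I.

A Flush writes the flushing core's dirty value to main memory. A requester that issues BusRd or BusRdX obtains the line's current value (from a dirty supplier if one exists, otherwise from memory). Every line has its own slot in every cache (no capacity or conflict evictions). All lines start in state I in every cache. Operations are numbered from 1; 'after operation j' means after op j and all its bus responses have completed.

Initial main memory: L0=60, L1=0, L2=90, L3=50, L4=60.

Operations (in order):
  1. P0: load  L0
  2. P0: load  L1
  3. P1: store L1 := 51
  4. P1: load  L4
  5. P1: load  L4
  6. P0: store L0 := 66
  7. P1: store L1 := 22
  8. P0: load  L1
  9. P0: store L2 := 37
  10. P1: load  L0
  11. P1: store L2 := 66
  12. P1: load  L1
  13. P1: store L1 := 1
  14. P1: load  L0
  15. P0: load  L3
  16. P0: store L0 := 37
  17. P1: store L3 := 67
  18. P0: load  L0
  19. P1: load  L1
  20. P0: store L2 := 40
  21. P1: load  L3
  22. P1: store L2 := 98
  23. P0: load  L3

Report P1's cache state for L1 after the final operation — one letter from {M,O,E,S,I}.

state = M

[1] P0: load  L0 | P0:E(60), P1:I | bus: BusRd
[2] P0: load  L1 | P0:E(0), P1:I | bus: BusRd
[3] P1: store L1 := 51 | P0:I, P1:M(51) | bus: BusRdX
[4] P1: load  L4 | P0:I, P1:E(60) | bus: BusRd
[5] P1: load  L4 | P0:I, P1:E(60) | bus: none
[6] P0: store L0 := 66 | P0:M(66), P1:I | bus: none
[7] P1: store L1 := 22 | P0:I, P1:M(22) | bus: none
[8] P0: load  L1 | P0:S(22), P1:O(22) | bus: BusRd
[9] P0: store L2 := 37 | P0:M(37), P1:I | bus: BusRdX
[10] P1: load  L0 | P0:O(66), P1:S(66) | bus: BusRd
[11] P1: store L2 := 66 | P0:I, P1:M(66) | bus: BusRdX,Flush
[12] P1: load  L1 | P0:S(22), P1:O(22) | bus: none
[13] P1: store L1 := 1 | P0:I, P1:M(1) | bus: BusUpgr
[14] P1: load  L0 | P0:O(66), P1:S(66) | bus: none
[15] P0: load  L3 | P0:E(50), P1:I | bus: BusRd
[16] P0: store L0 := 37 | P0:M(37), P1:I | bus: BusUpgr
[17] P1: store L3 := 67 | P0:I, P1:M(67) | bus: BusRdX
[18] P0: load  L0 | P0:M(37), P1:I | bus: none
[19] P1: load  L1 | P0:I, P1:M(1) | bus: none
[20] P0: store L2 := 40 | P0:M(40), P1:I | bus: BusRdX,Flush
[21] P1: load  L3 | P0:I, P1:M(67) | bus: none
[22] P1: store L2 := 98 | P0:I, P1:M(98) | bus: BusRdX,Flush
[23] P0: load  L3 | P0:S(67), P1:O(67) | bus: BusRd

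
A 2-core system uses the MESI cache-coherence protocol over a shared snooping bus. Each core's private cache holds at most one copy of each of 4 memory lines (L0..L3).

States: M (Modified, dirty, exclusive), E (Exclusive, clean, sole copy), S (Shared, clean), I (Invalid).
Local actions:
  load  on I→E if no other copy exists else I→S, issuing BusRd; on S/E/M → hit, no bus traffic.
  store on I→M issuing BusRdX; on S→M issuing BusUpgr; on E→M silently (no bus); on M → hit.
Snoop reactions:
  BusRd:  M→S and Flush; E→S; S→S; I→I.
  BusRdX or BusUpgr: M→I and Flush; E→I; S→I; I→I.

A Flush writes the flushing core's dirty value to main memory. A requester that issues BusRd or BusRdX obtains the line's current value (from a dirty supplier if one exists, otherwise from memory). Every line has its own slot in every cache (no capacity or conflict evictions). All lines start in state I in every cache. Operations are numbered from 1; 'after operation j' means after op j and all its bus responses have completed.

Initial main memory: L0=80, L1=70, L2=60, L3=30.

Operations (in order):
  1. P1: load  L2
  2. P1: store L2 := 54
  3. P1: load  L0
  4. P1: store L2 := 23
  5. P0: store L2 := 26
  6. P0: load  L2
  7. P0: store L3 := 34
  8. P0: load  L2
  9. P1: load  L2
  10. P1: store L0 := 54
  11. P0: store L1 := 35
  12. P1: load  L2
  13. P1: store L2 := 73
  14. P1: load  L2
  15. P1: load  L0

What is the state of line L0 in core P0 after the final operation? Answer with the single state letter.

state = I

step 1: P1: load  L2  ⟶  IE  (L2)  txn=BusRd  M[L2]=60
step 2: P1: store L2 := 54  ⟶  IM  (L2)  txn=∅  M[L2]=60
step 3: P1: load  L0  ⟶  IE  (L0)  txn=BusRd  M[L0]=80
step 4: P1: store L2 := 23  ⟶  IM  (L2)  txn=∅  M[L2]=60
step 5: P0: store L2 := 26  ⟶  MI  (L2)  txn=BusRdX+Flush  M[L2]=23
step 6: P0: load  L2  ⟶  MI  (L2)  txn=∅  M[L2]=23
step 7: P0: store L3 := 34  ⟶  MI  (L3)  txn=BusRdX  M[L3]=30
step 8: P0: load  L2  ⟶  MI  (L2)  txn=∅  M[L2]=23
step 9: P1: load  L2  ⟶  SS  (L2)  txn=BusRd+Flush  M[L2]=26
step 10: P1: store L0 := 54  ⟶  IM  (L0)  txn=∅  M[L0]=80
step 11: P0: store L1 := 35  ⟶  MI  (L1)  txn=BusRdX  M[L1]=70
step 12: P1: load  L2  ⟶  SS  (L2)  txn=∅  M[L2]=26
step 13: P1: store L2 := 73  ⟶  IM  (L2)  txn=BusUpgr  M[L2]=26
step 14: P1: load  L2  ⟶  IM  (L2)  txn=∅  M[L2]=26
step 15: P1: load  L0  ⟶  IM  (L0)  txn=∅  M[L0]=80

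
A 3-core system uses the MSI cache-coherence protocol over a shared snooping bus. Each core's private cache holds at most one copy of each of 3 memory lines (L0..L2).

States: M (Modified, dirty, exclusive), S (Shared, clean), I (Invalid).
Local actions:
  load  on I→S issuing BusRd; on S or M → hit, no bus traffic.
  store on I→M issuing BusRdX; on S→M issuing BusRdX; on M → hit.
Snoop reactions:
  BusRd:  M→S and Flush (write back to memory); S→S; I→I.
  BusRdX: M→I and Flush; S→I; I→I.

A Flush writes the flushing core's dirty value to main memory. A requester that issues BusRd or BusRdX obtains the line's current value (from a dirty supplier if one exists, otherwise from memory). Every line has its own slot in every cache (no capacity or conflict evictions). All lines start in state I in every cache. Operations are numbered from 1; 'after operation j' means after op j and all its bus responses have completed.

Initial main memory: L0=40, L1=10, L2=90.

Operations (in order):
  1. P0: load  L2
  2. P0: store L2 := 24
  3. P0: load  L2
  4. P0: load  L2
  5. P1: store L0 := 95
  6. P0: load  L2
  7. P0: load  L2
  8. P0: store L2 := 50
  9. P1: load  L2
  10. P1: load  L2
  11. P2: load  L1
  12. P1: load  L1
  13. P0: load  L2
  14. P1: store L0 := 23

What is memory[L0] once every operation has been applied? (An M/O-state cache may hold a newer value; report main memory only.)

memory[L0] = 40

1. P0: load  L2  bus=[BusRd]  L2: P0=S P1=I P2=I  mem[L2]=90
2. P0: store L2 := 24  bus=[BusRdX]  L2: P0=M P1=I P2=I  mem[L2]=90
3. P0: load  L2  bus=[-]  L2: P0=M P1=I P2=I  mem[L2]=90
4. P0: load  L2  bus=[-]  L2: P0=M P1=I P2=I  mem[L2]=90
5. P1: store L0 := 95  bus=[BusRdX]  L0: P0=I P1=M P2=I  mem[L0]=40
6. P0: load  L2  bus=[-]  L2: P0=M P1=I P2=I  mem[L2]=90
7. P0: load  L2  bus=[-]  L2: P0=M P1=I P2=I  mem[L2]=90
8. P0: store L2 := 50  bus=[-]  L2: P0=M P1=I P2=I  mem[L2]=90
9. P1: load  L2  bus=[BusRd,Flush]  L2: P0=S P1=S P2=I  mem[L2]=50
10. P1: load  L2  bus=[-]  L2: P0=S P1=S P2=I  mem[L2]=50
11. P2: load  L1  bus=[BusRd]  L1: P0=I P1=I P2=S  mem[L1]=10
12. P1: load  L1  bus=[BusRd]  L1: P0=I P1=S P2=S  mem[L1]=10
13. P0: load  L2  bus=[-]  L2: P0=S P1=S P2=I  mem[L2]=50
14. P1: store L0 := 23  bus=[-]  L0: P0=I P1=M P2=I  mem[L0]=40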